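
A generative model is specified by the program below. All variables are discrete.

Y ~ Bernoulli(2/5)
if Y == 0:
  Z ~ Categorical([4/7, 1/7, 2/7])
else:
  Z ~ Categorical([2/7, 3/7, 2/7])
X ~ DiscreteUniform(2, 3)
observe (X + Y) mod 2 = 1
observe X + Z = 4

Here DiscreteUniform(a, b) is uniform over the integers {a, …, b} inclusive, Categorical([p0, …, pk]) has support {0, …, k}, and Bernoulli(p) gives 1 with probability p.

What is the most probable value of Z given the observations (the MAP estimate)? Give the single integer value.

argmax_v P(Z = v | obs) = 2

Enumerate traces; 2 have nonzero weight after conditioning:
  (Y=0, Z=1, X=3) weight 3/70
  (Y=1, Z=2, X=2) weight 2/35
Group by Z:
  weight(Z=1) = 3/70
  weight(Z=2) = 2/35
Total weight = 3/70 + 2/35 = 1/10
P(Z=1 | obs) = 3/70 / 1/10 = 3/7
P(Z=2 | obs) = 2/35 / 1/10 = 4/7
argmax = 2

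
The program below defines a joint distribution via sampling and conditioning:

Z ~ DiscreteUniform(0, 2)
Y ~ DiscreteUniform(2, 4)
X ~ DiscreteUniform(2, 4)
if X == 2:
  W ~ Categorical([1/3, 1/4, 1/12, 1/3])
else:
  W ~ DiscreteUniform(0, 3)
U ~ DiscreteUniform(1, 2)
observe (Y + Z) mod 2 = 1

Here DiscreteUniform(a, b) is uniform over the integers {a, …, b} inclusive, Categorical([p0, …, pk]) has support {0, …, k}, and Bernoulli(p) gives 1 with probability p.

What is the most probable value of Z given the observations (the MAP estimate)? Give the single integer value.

argmax_v P(Z = v | obs) = 1

Enumerate traces; 96 have nonzero weight after conditioning:
  (Z=0, Y=3, X=2, W=0, U=1) weight 1/162
  (Z=0, Y=3, X=2, W=0, U=2) weight 1/162
  (Z=0, Y=3, X=2, W=1, U=1) weight 1/216
  (Z=0, Y=3, X=2, W=1, U=2) weight 1/216
  (Z=0, Y=3, X=2, W=2, U=1) weight 1/648
  (Z=0, Y=3, X=2, W=2, U=2) weight 1/648
  (Z=0, Y=3, X=2, W=3, U=1) weight 1/162
  (Z=0, Y=3, X=2, W=3, U=2) weight 1/162
  (Z=1, Y=2, X=2, W=0, U=1) weight 1/162
  (Z=2, Y=3, X=2, W=0, U=1) weight 1/162
  … 86 more
Group by Z:
  weight(Z=0) = 1/9
  weight(Z=1) = 2/9
  weight(Z=2) = 1/9
Total weight = 1/9 + 2/9 + 1/9 = 4/9
P(Z=0 | obs) = 1/9 / 4/9 = 1/4
P(Z=1 | obs) = 2/9 / 4/9 = 1/2
P(Z=2 | obs) = 1/9 / 4/9 = 1/4
argmax = 1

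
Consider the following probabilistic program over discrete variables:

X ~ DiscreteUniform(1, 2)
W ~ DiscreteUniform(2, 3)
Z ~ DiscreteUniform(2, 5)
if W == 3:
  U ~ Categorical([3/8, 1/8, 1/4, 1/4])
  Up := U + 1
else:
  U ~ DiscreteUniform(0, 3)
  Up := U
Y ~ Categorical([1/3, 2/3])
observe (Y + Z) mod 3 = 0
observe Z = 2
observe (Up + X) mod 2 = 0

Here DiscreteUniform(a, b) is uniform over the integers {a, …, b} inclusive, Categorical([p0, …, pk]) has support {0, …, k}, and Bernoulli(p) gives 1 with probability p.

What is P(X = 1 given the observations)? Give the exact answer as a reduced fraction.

Enumerate traces; 8 have nonzero weight after conditioning:
  (X=1, W=2, Z=2, U=1, Y=1) weight 1/96
  (X=1, W=2, Z=2, U=3, Y=1) weight 1/96
  (X=1, W=3, Z=2, U=0, Y=1) weight 1/64
  (X=1, W=3, Z=2, U=2, Y=1) weight 1/96
  (X=2, W=2, Z=2, U=0, Y=1) weight 1/96
  (X=2, W=2, Z=2, U=2, Y=1) weight 1/96
  (X=2, W=3, Z=2, U=1, Y=1) weight 1/192
  (X=2, W=3, Z=2, U=3, Y=1) weight 1/96
Group by X:
  weight(X=1) = 3/64
  weight(X=2) = 7/192
Total weight = 3/64 + 7/192 = 1/12
P(X=1 | obs) = 3/64 / 1/12 = 9/16
P(X=2 | obs) = 7/192 / 1/12 = 7/16

P(X = 1 | obs) = 9/16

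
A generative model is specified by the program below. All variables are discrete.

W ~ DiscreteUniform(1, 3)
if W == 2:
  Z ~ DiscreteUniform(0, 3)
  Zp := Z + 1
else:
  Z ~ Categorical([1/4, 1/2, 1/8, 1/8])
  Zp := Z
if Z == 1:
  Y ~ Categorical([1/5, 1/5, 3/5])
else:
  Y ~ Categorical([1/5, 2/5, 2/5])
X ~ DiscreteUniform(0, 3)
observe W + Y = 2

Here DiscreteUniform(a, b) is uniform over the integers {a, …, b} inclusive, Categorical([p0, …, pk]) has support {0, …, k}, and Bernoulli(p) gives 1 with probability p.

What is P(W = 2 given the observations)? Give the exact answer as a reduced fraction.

P(W = 2 | obs) = 2/5

Enumerate traces; 32 have nonzero weight after conditioning:
  (W=1, Z=0, Y=1, X=0) weight 1/120
  (W=1, Z=0, Y=1, X=1) weight 1/120
  (W=1, Z=0, Y=1, X=2) weight 1/120
  (W=1, Z=0, Y=1, X=3) weight 1/120
  (W=1, Z=1, Y=1, X=0) weight 1/120
  (W=1, Z=1, Y=1, X=1) weight 1/120
  (W=1, Z=1, Y=1, X=2) weight 1/120
  (W=1, Z=1, Y=1, X=3) weight 1/120
  (W=2, Z=0, Y=0, X=0) weight 1/240
  … 23 more
Group by W:
  weight(W=1) = 1/10
  weight(W=2) = 1/15
Total weight = 1/10 + 1/15 = 1/6
P(W=1 | obs) = 1/10 / 1/6 = 3/5
P(W=2 | obs) = 1/15 / 1/6 = 2/5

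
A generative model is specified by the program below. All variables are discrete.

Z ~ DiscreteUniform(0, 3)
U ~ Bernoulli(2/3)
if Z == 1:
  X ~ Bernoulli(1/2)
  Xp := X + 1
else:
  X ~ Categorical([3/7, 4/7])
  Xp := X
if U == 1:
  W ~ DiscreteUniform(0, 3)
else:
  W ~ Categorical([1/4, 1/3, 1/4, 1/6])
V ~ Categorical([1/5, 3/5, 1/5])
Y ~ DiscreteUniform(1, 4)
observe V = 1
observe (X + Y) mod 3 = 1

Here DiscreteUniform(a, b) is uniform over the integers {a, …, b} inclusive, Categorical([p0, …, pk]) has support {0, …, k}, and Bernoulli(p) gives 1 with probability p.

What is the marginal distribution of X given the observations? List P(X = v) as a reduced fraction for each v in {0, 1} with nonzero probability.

P(X=0) = 50/81, P(X=1) = 31/81

Enumerate traces; 96 have nonzero weight after conditioning:
  (Z=0, U=0, X=0, W=0, V=1, Y=1) weight 3/2240
  (Z=0, U=0, X=0, W=0, V=1, Y=4) weight 3/2240
  (Z=0, U=0, X=0, W=1, V=1, Y=1) weight 1/560
  (Z=0, U=0, X=0, W=1, V=1, Y=4) weight 1/560
  (Z=0, U=0, X=0, W=2, V=1, Y=1) weight 3/2240
  (Z=0, U=0, X=0, W=2, V=1, Y=4) weight 3/2240
  (Z=0, U=0, X=0, W=3, V=1, Y=1) weight 1/1120
  (Z=0, U=0, X=0, W=3, V=1, Y=4) weight 1/1120
  (Z=0, U=0, X=1, W=0, V=1, Y=3) weight 1/560
  … 87 more
Group by X:
  weight(X=0) = 15/112
  weight(X=1) = 93/1120
Total weight = 15/112 + 93/1120 = 243/1120
P(X=0 | obs) = 15/112 / 243/1120 = 50/81
P(X=1 | obs) = 93/1120 / 243/1120 = 31/81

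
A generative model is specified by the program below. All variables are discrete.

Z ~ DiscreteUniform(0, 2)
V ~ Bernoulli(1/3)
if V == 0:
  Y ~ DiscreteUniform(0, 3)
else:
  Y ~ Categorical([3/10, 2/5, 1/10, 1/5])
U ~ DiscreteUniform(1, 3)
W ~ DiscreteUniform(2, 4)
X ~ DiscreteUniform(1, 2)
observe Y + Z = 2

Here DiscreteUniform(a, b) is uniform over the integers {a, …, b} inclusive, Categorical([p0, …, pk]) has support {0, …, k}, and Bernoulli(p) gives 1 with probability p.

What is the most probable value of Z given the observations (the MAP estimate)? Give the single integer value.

Enumerate traces; 108 have nonzero weight after conditioning:
  (Z=0, V=0, Y=2, U=1, W=2, X=1) weight 1/324
  (Z=0, V=0, Y=2, U=1, W=2, X=2) weight 1/324
  (Z=0, V=0, Y=2, U=1, W=3, X=1) weight 1/324
  (Z=0, V=0, Y=2, U=1, W=3, X=2) weight 1/324
  (Z=0, V=0, Y=2, U=1, W=4, X=1) weight 1/324
  (Z=0, V=0, Y=2, U=1, W=4, X=2) weight 1/324
  (Z=0, V=0, Y=2, U=2, W=2, X=1) weight 1/324
  (Z=0, V=0, Y=2, U=2, W=2, X=2) weight 1/324
  (Z=1, V=0, Y=1, U=1, W=2, X=1) weight 1/324
  (Z=2, V=0, Y=0, U=1, W=2, X=1) weight 1/324
  … 98 more
Group by Z:
  weight(Z=0) = 1/15
  weight(Z=1) = 1/10
  weight(Z=2) = 4/45
Total weight = 1/15 + 1/10 + 4/45 = 23/90
P(Z=0 | obs) = 1/15 / 23/90 = 6/23
P(Z=1 | obs) = 1/10 / 23/90 = 9/23
P(Z=2 | obs) = 4/45 / 23/90 = 8/23
argmax = 1

argmax_v P(Z = v | obs) = 1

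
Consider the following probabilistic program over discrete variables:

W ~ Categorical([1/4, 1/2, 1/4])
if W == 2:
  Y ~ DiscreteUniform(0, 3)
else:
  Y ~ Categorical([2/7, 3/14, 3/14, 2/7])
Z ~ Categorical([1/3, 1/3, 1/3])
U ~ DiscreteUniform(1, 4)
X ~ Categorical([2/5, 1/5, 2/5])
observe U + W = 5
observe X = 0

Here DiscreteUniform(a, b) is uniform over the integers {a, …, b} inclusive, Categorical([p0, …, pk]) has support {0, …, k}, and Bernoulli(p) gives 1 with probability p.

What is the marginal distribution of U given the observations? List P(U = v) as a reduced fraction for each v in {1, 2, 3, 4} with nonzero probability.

P(U=3) = 1/3, P(U=4) = 2/3

Enumerate traces; 24 have nonzero weight after conditioning:
  (W=1, Y=0, Z=0, U=4, X=0) weight 1/210
  (W=1, Y=0, Z=1, U=4, X=0) weight 1/210
  (W=1, Y=0, Z=2, U=4, X=0) weight 1/210
  (W=1, Y=1, Z=0, U=4, X=0) weight 1/280
  (W=1, Y=1, Z=1, U=4, X=0) weight 1/280
  (W=1, Y=1, Z=2, U=4, X=0) weight 1/280
  (W=1, Y=2, Z=0, U=4, X=0) weight 1/280
  (W=1, Y=2, Z=1, U=4, X=0) weight 1/280
  (W=2, Y=0, Z=0, U=3, X=0) weight 1/480
  … 15 more
Group by U:
  weight(U=3) = 1/40
  weight(U=4) = 1/20
Total weight = 1/40 + 1/20 = 3/40
P(U=3 | obs) = 1/40 / 3/40 = 1/3
P(U=4 | obs) = 1/20 / 3/40 = 2/3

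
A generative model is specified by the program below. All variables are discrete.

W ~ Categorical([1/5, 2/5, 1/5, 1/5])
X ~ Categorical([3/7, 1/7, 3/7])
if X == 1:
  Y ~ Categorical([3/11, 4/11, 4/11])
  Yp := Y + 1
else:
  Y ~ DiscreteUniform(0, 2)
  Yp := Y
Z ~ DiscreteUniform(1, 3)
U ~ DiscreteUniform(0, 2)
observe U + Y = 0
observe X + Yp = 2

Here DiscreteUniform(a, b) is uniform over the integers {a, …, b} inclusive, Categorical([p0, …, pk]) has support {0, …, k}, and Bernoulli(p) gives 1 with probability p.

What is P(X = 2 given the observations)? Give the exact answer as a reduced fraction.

P(X = 2 | obs) = 11/14

Enumerate traces; 24 have nonzero weight after conditioning:
  (W=0, X=1, Y=0, Z=1, U=0) weight 1/1155
  (W=0, X=1, Y=0, Z=2, U=0) weight 1/1155
  (W=0, X=1, Y=0, Z=3, U=0) weight 1/1155
  (W=0, X=2, Y=0, Z=1, U=0) weight 1/315
  (W=0, X=2, Y=0, Z=2, U=0) weight 1/315
  (W=0, X=2, Y=0, Z=3, U=0) weight 1/315
  (W=1, X=1, Y=0, Z=1, U=0) weight 2/1155
  (W=1, X=1, Y=0, Z=2, U=0) weight 2/1155
  … 16 more
Group by X:
  weight(X=1) = 1/77
  weight(X=2) = 1/21
Total weight = 1/77 + 1/21 = 2/33
P(X=1 | obs) = 1/77 / 2/33 = 3/14
P(X=2 | obs) = 1/21 / 2/33 = 11/14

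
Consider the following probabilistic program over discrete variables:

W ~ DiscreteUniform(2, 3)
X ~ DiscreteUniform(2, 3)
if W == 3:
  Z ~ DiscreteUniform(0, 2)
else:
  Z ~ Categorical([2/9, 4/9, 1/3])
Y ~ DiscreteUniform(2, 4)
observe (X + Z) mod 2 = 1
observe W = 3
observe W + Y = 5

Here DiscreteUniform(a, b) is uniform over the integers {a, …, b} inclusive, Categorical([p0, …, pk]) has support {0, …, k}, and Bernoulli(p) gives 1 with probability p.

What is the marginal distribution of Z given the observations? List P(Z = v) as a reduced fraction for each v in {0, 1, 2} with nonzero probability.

P(Z=0) = 1/3, P(Z=1) = 1/3, P(Z=2) = 1/3

Enumerate traces; 3 have nonzero weight after conditioning:
  (W=3, X=2, Z=1, Y=2) weight 1/36
  (W=3, X=3, Z=0, Y=2) weight 1/36
  (W=3, X=3, Z=2, Y=2) weight 1/36
Group by Z:
  weight(Z=0) = 1/36
  weight(Z=1) = 1/36
  weight(Z=2) = 1/36
Total weight = 1/36 + 1/36 + 1/36 = 1/12
P(Z=0 | obs) = 1/36 / 1/12 = 1/3
P(Z=1 | obs) = 1/36 / 1/12 = 1/3
P(Z=2 | obs) = 1/36 / 1/12 = 1/3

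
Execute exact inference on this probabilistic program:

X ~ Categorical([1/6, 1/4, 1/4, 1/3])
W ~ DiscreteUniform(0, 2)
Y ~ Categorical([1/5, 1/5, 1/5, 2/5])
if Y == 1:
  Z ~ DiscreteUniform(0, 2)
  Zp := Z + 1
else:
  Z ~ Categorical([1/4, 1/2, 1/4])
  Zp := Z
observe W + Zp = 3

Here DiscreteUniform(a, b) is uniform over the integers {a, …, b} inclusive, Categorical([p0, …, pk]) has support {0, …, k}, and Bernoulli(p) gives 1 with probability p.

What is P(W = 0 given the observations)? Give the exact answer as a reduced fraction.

Enumerate traces; 36 have nonzero weight after conditioning:
  (X=0, W=0, Y=1, Z=2) weight 1/270
  (X=0, W=1, Y=0, Z=2) weight 1/360
  (X=0, W=1, Y=1, Z=1) weight 1/270
  (X=0, W=1, Y=2, Z=2) weight 1/360
  (X=0, W=1, Y=3, Z=2) weight 1/180
  (X=0, W=2, Y=0, Z=1) weight 1/180
  (X=0, W=2, Y=1, Z=0) weight 1/270
  (X=0, W=2, Y=2, Z=1) weight 1/180
  … 28 more
Group by W:
  weight(W=0) = 1/45
  weight(W=1) = 4/45
  weight(W=2) = 7/45
Total weight = 1/45 + 4/45 + 7/45 = 4/15
P(W=0 | obs) = 1/45 / 4/15 = 1/12
P(W=1 | obs) = 4/45 / 4/15 = 1/3
P(W=2 | obs) = 7/45 / 4/15 = 7/12

P(W = 0 | obs) = 1/12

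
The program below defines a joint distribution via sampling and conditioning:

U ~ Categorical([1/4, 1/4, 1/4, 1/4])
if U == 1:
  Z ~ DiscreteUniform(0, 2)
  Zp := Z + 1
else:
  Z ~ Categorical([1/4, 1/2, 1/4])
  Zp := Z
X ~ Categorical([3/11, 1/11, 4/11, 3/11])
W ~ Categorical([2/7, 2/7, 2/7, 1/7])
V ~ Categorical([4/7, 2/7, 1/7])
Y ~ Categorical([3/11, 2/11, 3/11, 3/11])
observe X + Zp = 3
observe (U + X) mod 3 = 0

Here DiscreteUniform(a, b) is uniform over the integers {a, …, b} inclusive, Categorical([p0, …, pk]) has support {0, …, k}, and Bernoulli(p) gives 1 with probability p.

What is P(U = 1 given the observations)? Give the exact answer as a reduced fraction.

P(U = 1 | obs) = 16/37

Enumerate traces; 192 have nonzero weight after conditioning:
  (U=0, Z=0, X=3, W=0, V=0, Y=0) weight 9/11858
  (U=0, Z=0, X=3, W=0, V=0, Y=1) weight 3/5929
  (U=0, Z=0, X=3, W=0, V=0, Y=2) weight 9/11858
  (U=0, Z=0, X=3, W=0, V=0, Y=3) weight 9/11858
  (U=0, Z=0, X=3, W=0, V=1, Y=0) weight 9/23716
  (U=0, Z=0, X=3, W=0, V=1, Y=1) weight 3/11858
  (U=0, Z=0, X=3, W=0, V=1, Y=2) weight 9/23716
  (U=0, Z=0, X=3, W=0, V=1, Y=3) weight 9/23716
  (U=1, Z=0, X=2, W=0, V=0, Y=0) weight 8/5929
  (U=2, Z=2, X=1, W=0, V=0, Y=0) weight 3/11858
  … 182 more
Group by U:
  weight(U=0) = 3/176
  weight(U=1) = 1/33
  weight(U=2) = 1/176
  weight(U=3) = 3/176
Total weight = 3/176 + 1/33 + 1/176 + 3/176 = 37/528
P(U=0 | obs) = 3/176 / 37/528 = 9/37
P(U=1 | obs) = 1/33 / 37/528 = 16/37
P(U=2 | obs) = 1/176 / 37/528 = 3/37
P(U=3 | obs) = 3/176 / 37/528 = 9/37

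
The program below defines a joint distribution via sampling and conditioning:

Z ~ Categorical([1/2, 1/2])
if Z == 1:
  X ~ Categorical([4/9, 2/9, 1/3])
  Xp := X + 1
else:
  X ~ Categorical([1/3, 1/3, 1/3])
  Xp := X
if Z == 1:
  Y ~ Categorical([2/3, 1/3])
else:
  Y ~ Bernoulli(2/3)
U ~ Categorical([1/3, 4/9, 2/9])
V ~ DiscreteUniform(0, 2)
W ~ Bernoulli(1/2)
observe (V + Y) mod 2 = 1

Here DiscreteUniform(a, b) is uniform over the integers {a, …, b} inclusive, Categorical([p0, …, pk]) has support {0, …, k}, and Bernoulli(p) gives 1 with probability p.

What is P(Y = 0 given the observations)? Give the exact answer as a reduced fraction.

Enumerate traces; 108 have nonzero weight after conditioning:
  (Z=0, X=0, Y=0, U=0, V=1, W=0) weight 1/324
  (Z=0, X=0, Y=0, U=0, V=1, W=1) weight 1/324
  (Z=0, X=0, Y=0, U=1, V=1, W=0) weight 1/243
  (Z=0, X=0, Y=0, U=1, V=1, W=1) weight 1/243
  (Z=0, X=0, Y=0, U=2, V=1, W=0) weight 1/486
  (Z=0, X=0, Y=0, U=2, V=1, W=1) weight 1/486
  (Z=0, X=0, Y=1, U=0, V=0, W=0) weight 1/162
  (Z=0, X=0, Y=1, U=0, V=0, W=1) weight 1/162
  … 100 more
Group by Y:
  weight(Y=0) = 1/6
  weight(Y=1) = 1/3
Total weight = 1/6 + 1/3 = 1/2
P(Y=0 | obs) = 1/6 / 1/2 = 1/3
P(Y=1 | obs) = 1/3 / 1/2 = 2/3

P(Y = 0 | obs) = 1/3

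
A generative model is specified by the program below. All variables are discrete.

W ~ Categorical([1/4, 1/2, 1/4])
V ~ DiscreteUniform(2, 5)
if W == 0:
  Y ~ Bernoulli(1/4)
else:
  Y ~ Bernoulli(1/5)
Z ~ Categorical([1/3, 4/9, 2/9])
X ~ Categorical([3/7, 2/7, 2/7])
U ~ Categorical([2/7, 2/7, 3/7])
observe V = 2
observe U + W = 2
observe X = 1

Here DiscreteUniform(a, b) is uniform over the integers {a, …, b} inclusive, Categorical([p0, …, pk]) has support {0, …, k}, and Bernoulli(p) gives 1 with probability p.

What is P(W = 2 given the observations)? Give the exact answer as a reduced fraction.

P(W = 2 | obs) = 2/9

Enumerate traces; 18 have nonzero weight after conditioning:
  (W=0, V=2, Y=0, Z=0, X=1, U=2) weight 3/1568
  (W=0, V=2, Y=0, Z=1, X=1, U=2) weight 1/392
  (W=0, V=2, Y=0, Z=2, X=1, U=2) weight 1/784
  (W=0, V=2, Y=1, Z=0, X=1, U=2) weight 1/1568
  (W=0, V=2, Y=1, Z=1, X=1, U=2) weight 1/1176
  (W=0, V=2, Y=1, Z=2, X=1, U=2) weight 1/2352
  (W=1, V=2, Y=0, Z=0, X=1, U=1) weight 2/735
  (W=1, V=2, Y=0, Z=1, X=1, U=1) weight 8/2205
  (W=2, V=2, Y=0, Z=0, X=1, U=0) weight 1/735
  … 9 more
Group by W:
  weight(W=0) = 3/392
  weight(W=1) = 1/98
  weight(W=2) = 1/196
Total weight = 3/392 + 1/98 + 1/196 = 9/392
P(W=0 | obs) = 3/392 / 9/392 = 1/3
P(W=1 | obs) = 1/98 / 9/392 = 4/9
P(W=2 | obs) = 1/196 / 9/392 = 2/9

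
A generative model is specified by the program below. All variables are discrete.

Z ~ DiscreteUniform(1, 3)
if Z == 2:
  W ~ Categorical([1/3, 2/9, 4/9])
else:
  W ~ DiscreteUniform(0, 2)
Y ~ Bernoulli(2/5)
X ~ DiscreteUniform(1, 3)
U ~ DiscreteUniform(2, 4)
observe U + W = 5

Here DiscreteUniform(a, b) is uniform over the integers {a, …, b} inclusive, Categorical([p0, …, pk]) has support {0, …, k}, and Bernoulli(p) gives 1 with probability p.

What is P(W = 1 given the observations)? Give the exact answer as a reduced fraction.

Enumerate traces; 36 have nonzero weight after conditioning:
  (Z=1, W=1, Y=0, X=1, U=4) weight 1/135
  (Z=1, W=1, Y=0, X=2, U=4) weight 1/135
  (Z=1, W=1, Y=0, X=3, U=4) weight 1/135
  (Z=1, W=1, Y=1, X=1, U=4) weight 2/405
  (Z=1, W=1, Y=1, X=2, U=4) weight 2/405
  (Z=1, W=1, Y=1, X=3, U=4) weight 2/405
  (Z=1, W=2, Y=0, X=1, U=3) weight 1/135
  (Z=1, W=2, Y=0, X=2, U=3) weight 1/135
  … 28 more
Group by W:
  weight(W=1) = 8/81
  weight(W=2) = 10/81
Total weight = 8/81 + 10/81 = 2/9
P(W=1 | obs) = 8/81 / 2/9 = 4/9
P(W=2 | obs) = 10/81 / 2/9 = 5/9

P(W = 1 | obs) = 4/9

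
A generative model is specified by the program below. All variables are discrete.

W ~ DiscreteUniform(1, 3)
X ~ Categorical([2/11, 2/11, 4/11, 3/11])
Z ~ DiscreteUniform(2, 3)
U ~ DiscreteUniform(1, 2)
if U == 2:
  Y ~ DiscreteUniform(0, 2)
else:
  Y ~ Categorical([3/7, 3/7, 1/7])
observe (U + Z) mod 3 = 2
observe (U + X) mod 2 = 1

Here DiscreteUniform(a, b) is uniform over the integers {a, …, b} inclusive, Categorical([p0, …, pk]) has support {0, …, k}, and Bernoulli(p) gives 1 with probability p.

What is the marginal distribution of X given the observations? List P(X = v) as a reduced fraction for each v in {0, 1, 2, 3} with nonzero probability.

P(X=1) = 2/5, P(X=3) = 3/5

Enumerate traces; 18 have nonzero weight after conditioning:
  (W=1, X=1, Z=3, U=2, Y=0) weight 1/198
  (W=1, X=1, Z=3, U=2, Y=1) weight 1/198
  (W=1, X=1, Z=3, U=2, Y=2) weight 1/198
  (W=1, X=3, Z=3, U=2, Y=0) weight 1/132
  (W=1, X=3, Z=3, U=2, Y=1) weight 1/132
  (W=1, X=3, Z=3, U=2, Y=2) weight 1/132
  (W=2, X=1, Z=3, U=2, Y=0) weight 1/198
  (W=2, X=1, Z=3, U=2, Y=1) weight 1/198
  … 10 more
Group by X:
  weight(X=1) = 1/22
  weight(X=3) = 3/44
Total weight = 1/22 + 3/44 = 5/44
P(X=1 | obs) = 1/22 / 5/44 = 2/5
P(X=3 | obs) = 3/44 / 5/44 = 3/5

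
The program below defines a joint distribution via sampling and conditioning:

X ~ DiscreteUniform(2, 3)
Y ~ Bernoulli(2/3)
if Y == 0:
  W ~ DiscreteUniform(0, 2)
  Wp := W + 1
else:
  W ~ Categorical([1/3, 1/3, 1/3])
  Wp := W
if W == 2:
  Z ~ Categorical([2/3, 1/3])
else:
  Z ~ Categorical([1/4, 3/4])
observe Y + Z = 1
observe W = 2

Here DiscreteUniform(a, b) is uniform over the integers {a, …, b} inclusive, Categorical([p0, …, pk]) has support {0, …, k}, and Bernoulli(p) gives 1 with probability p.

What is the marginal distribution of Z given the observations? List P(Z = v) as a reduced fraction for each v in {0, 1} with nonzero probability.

P(Z=0) = 4/5, P(Z=1) = 1/5

Enumerate traces; 4 have nonzero weight after conditioning:
  (X=2, Y=0, W=2, Z=1) weight 1/54
  (X=2, Y=1, W=2, Z=0) weight 2/27
  (X=3, Y=0, W=2, Z=1) weight 1/54
  (X=3, Y=1, W=2, Z=0) weight 2/27
Group by Z:
  weight(Z=0) = 4/27
  weight(Z=1) = 1/27
Total weight = 4/27 + 1/27 = 5/27
P(Z=0 | obs) = 4/27 / 5/27 = 4/5
P(Z=1 | obs) = 1/27 / 5/27 = 1/5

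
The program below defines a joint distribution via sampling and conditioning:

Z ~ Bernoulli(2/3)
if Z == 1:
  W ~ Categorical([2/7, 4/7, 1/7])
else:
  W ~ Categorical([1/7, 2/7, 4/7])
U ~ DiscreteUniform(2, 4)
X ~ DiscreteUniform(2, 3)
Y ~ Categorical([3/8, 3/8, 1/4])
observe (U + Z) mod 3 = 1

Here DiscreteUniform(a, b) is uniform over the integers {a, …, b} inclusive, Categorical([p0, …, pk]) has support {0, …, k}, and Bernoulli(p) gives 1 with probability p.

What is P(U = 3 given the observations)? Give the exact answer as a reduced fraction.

Enumerate traces; 36 have nonzero weight after conditioning:
  (Z=0, W=0, U=4, X=2, Y=0) weight 1/336
  (Z=0, W=0, U=4, X=2, Y=1) weight 1/336
  (Z=0, W=0, U=4, X=2, Y=2) weight 1/504
  (Z=0, W=0, U=4, X=3, Y=0) weight 1/336
  (Z=0, W=0, U=4, X=3, Y=1) weight 1/336
  (Z=0, W=0, U=4, X=3, Y=2) weight 1/504
  (Z=0, W=1, U=4, X=2, Y=0) weight 1/168
  (Z=0, W=1, U=4, X=2, Y=1) weight 1/168
  (Z=1, W=0, U=3, X=2, Y=0) weight 1/84
  … 27 more
Group by U:
  weight(U=3) = 2/9
  weight(U=4) = 1/9
Total weight = 2/9 + 1/9 = 1/3
P(U=3 | obs) = 2/9 / 1/3 = 2/3
P(U=4 | obs) = 1/9 / 1/3 = 1/3

P(U = 3 | obs) = 2/3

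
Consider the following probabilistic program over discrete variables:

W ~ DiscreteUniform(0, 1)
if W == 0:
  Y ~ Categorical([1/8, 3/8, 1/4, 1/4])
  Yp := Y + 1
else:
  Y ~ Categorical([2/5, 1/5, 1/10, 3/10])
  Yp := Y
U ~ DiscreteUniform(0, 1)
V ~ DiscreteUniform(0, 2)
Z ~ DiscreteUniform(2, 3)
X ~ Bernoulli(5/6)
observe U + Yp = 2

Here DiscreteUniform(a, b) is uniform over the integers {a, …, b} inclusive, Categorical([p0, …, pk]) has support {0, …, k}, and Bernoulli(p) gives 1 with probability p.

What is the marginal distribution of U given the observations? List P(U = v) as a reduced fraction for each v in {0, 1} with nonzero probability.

P(U=0) = 19/32, P(U=1) = 13/32

Enumerate traces; 48 have nonzero weight after conditioning:
  (W=0, Y=0, U=1, V=0, Z=2, X=0) weight 1/1152
  (W=0, Y=0, U=1, V=0, Z=2, X=1) weight 5/1152
  (W=0, Y=0, U=1, V=0, Z=3, X=0) weight 1/1152
  (W=0, Y=0, U=1, V=0, Z=3, X=1) weight 5/1152
  (W=0, Y=0, U=1, V=1, Z=2, X=0) weight 1/1152
  (W=0, Y=0, U=1, V=1, Z=2, X=1) weight 5/1152
  (W=0, Y=0, U=1, V=1, Z=3, X=0) weight 1/1152
  (W=0, Y=0, U=1, V=1, Z=3, X=1) weight 5/1152
  (W=0, Y=1, U=0, V=0, Z=2, X=0) weight 1/384
  … 39 more
Group by U:
  weight(U=0) = 19/160
  weight(U=1) = 13/160
Total weight = 19/160 + 13/160 = 1/5
P(U=0 | obs) = 19/160 / 1/5 = 19/32
P(U=1 | obs) = 13/160 / 1/5 = 13/32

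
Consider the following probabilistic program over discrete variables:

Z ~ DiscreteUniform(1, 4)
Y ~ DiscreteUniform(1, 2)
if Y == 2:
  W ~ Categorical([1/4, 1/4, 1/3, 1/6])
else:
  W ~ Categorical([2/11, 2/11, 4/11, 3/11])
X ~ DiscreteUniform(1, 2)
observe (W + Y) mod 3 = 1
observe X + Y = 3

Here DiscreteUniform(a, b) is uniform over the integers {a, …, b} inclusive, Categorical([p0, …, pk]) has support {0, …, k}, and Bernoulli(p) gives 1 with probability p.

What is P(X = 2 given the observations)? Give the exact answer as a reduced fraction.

P(X = 2 | obs) = 15/26

Enumerate traces; 12 have nonzero weight after conditioning:
  (Z=1, Y=1, W=0, X=2) weight 1/88
  (Z=1, Y=1, W=3, X=2) weight 3/176
  (Z=1, Y=2, W=2, X=1) weight 1/48
  (Z=2, Y=1, W=0, X=2) weight 1/88
  (Z=2, Y=1, W=3, X=2) weight 3/176
  (Z=2, Y=2, W=2, X=1) weight 1/48
  (Z=3, Y=1, W=0, X=2) weight 1/88
  (Z=3, Y=1, W=3, X=2) weight 3/176
  … 4 more
Group by X:
  weight(X=1) = 1/12
  weight(X=2) = 5/44
Total weight = 1/12 + 5/44 = 13/66
P(X=1 | obs) = 1/12 / 13/66 = 11/26
P(X=2 | obs) = 5/44 / 13/66 = 15/26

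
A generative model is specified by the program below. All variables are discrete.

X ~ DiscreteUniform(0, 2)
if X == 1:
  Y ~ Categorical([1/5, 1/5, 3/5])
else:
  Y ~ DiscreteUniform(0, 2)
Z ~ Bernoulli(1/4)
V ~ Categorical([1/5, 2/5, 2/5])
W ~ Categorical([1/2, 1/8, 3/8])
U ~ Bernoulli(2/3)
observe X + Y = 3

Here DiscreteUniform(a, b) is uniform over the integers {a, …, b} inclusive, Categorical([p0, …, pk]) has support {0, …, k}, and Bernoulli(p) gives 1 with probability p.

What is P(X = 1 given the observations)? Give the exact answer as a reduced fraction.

P(X = 1 | obs) = 9/14

Enumerate traces; 72 have nonzero weight after conditioning:
  (X=1, Y=2, Z=0, V=0, W=0, U=0) weight 1/200
  (X=1, Y=2, Z=0, V=0, W=0, U=1) weight 1/100
  (X=1, Y=2, Z=0, V=0, W=1, U=0) weight 1/800
  (X=1, Y=2, Z=0, V=0, W=1, U=1) weight 1/400
  (X=1, Y=2, Z=0, V=0, W=2, U=0) weight 3/800
  (X=1, Y=2, Z=0, V=0, W=2, U=1) weight 3/400
  (X=1, Y=2, Z=0, V=1, W=0, U=0) weight 1/100
  (X=1, Y=2, Z=0, V=1, W=0, U=1) weight 1/50
  (X=2, Y=1, Z=0, V=0, W=0, U=0) weight 1/360
  … 63 more
Group by X:
  weight(X=1) = 1/5
  weight(X=2) = 1/9
Total weight = 1/5 + 1/9 = 14/45
P(X=1 | obs) = 1/5 / 14/45 = 9/14
P(X=2 | obs) = 1/9 / 14/45 = 5/14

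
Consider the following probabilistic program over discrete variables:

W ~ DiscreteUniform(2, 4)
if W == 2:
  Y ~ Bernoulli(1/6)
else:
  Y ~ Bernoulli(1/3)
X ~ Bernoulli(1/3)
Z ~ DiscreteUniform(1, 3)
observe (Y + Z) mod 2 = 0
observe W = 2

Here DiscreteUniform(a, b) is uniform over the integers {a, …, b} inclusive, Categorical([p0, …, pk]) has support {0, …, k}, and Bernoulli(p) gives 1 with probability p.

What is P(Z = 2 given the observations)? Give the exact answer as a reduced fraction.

P(Z = 2 | obs) = 5/7

Enumerate traces; 6 have nonzero weight after conditioning:
  (W=2, Y=0, X=0, Z=2) weight 5/81
  (W=2, Y=0, X=1, Z=2) weight 5/162
  (W=2, Y=1, X=0, Z=1) weight 1/81
  (W=2, Y=1, X=0, Z=3) weight 1/81
  (W=2, Y=1, X=1, Z=1) weight 1/162
  (W=2, Y=1, X=1, Z=3) weight 1/162
Group by Z:
  weight(Z=1) = 1/54
  weight(Z=2) = 5/54
  weight(Z=3) = 1/54
Total weight = 1/54 + 5/54 + 1/54 = 7/54
P(Z=1 | obs) = 1/54 / 7/54 = 1/7
P(Z=2 | obs) = 5/54 / 7/54 = 5/7
P(Z=3 | obs) = 1/54 / 7/54 = 1/7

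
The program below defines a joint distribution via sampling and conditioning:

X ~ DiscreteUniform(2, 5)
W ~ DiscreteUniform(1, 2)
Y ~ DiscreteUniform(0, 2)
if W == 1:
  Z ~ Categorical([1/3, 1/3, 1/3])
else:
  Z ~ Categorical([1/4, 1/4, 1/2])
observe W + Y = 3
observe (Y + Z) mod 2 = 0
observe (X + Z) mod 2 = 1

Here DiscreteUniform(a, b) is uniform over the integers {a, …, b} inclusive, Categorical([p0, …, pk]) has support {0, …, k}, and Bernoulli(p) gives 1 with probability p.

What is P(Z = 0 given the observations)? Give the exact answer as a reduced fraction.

Enumerate traces; 6 have nonzero weight after conditioning:
  (X=2, W=2, Y=1, Z=1) weight 1/96
  (X=3, W=1, Y=2, Z=0) weight 1/72
  (X=3, W=1, Y=2, Z=2) weight 1/72
  (X=4, W=2, Y=1, Z=1) weight 1/96
  (X=5, W=1, Y=2, Z=0) weight 1/72
  (X=5, W=1, Y=2, Z=2) weight 1/72
Group by Z:
  weight(Z=0) = 1/36
  weight(Z=1) = 1/48
  weight(Z=2) = 1/36
Total weight = 1/36 + 1/48 + 1/36 = 11/144
P(Z=0 | obs) = 1/36 / 11/144 = 4/11
P(Z=1 | obs) = 1/48 / 11/144 = 3/11
P(Z=2 | obs) = 1/36 / 11/144 = 4/11

P(Z = 0 | obs) = 4/11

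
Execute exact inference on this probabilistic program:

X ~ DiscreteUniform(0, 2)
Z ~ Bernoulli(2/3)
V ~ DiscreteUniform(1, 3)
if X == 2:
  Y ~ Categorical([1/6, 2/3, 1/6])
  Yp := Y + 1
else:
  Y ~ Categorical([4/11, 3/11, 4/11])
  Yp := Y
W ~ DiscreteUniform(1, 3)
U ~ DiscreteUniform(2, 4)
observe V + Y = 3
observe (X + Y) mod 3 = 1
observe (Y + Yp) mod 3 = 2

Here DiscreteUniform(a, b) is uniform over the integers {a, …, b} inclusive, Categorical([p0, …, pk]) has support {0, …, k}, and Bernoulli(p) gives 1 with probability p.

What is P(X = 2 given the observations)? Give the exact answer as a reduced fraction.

Enumerate traces; 36 have nonzero weight after conditioning:
  (X=0, Z=0, V=2, Y=1, W=1, U=2) weight 1/891
  (X=0, Z=0, V=2, Y=1, W=1, U=3) weight 1/891
  (X=0, Z=0, V=2, Y=1, W=1, U=4) weight 1/891
  (X=0, Z=0, V=2, Y=1, W=2, U=2) weight 1/891
  (X=0, Z=0, V=2, Y=1, W=2, U=3) weight 1/891
  (X=0, Z=0, V=2, Y=1, W=2, U=4) weight 1/891
  (X=0, Z=0, V=2, Y=1, W=3, U=2) weight 1/891
  (X=0, Z=0, V=2, Y=1, W=3, U=3) weight 1/891
  (X=2, Z=0, V=1, Y=2, W=1, U=2) weight 1/1458
  … 27 more
Group by X:
  weight(X=0) = 1/33
  weight(X=2) = 1/54
Total weight = 1/33 + 1/54 = 29/594
P(X=0 | obs) = 1/33 / 29/594 = 18/29
P(X=2 | obs) = 1/54 / 29/594 = 11/29

P(X = 2 | obs) = 11/29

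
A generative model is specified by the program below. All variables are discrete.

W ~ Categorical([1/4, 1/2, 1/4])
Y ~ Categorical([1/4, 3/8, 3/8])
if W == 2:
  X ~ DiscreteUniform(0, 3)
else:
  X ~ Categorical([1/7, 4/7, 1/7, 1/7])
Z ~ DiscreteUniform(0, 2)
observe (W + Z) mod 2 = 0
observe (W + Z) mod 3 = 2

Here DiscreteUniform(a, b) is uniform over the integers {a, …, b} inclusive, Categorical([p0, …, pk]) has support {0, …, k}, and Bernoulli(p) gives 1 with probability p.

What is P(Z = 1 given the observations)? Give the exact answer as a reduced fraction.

P(Z = 1 | obs) = 1/2

Enumerate traces; 36 have nonzero weight after conditioning:
  (W=0, Y=0, X=0, Z=2) weight 1/336
  (W=0, Y=0, X=1, Z=2) weight 1/84
  (W=0, Y=0, X=2, Z=2) weight 1/336
  (W=0, Y=0, X=3, Z=2) weight 1/336
  (W=0, Y=1, X=0, Z=2) weight 1/224
  (W=0, Y=1, X=1, Z=2) weight 1/56
  (W=0, Y=1, X=2, Z=2) weight 1/224
  (W=0, Y=1, X=3, Z=2) weight 1/224
  (W=1, Y=0, X=0, Z=1) weight 1/168
  (W=2, Y=0, X=0, Z=0) weight 1/192
  … 26 more
Group by Z:
  weight(Z=0) = 1/12
  weight(Z=1) = 1/6
  weight(Z=2) = 1/12
Total weight = 1/12 + 1/6 + 1/12 = 1/3
P(Z=0 | obs) = 1/12 / 1/3 = 1/4
P(Z=1 | obs) = 1/6 / 1/3 = 1/2
P(Z=2 | obs) = 1/12 / 1/3 = 1/4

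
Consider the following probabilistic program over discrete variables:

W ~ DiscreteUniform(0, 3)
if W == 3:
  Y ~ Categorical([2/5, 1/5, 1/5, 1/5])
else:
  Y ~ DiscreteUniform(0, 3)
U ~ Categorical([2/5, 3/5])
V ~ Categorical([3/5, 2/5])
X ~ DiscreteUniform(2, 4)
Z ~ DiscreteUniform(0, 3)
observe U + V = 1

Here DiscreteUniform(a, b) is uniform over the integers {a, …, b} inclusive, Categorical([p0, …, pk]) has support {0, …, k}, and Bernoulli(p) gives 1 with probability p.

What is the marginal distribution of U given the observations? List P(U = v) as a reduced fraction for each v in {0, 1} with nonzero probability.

P(U=0) = 4/13, P(U=1) = 9/13

Enumerate traces; 384 have nonzero weight after conditioning:
  (W=0, Y=0, U=0, V=1, X=2, Z=0) weight 1/1200
  (W=0, Y=0, U=0, V=1, X=2, Z=1) weight 1/1200
  (W=0, Y=0, U=0, V=1, X=2, Z=2) weight 1/1200
  (W=0, Y=0, U=0, V=1, X=2, Z=3) weight 1/1200
  (W=0, Y=0, U=0, V=1, X=3, Z=0) weight 1/1200
  (W=0, Y=0, U=0, V=1, X=3, Z=1) weight 1/1200
  (W=0, Y=0, U=0, V=1, X=3, Z=2) weight 1/1200
  (W=0, Y=0, U=0, V=1, X=3, Z=3) weight 1/1200
  (W=0, Y=0, U=1, V=0, X=2, Z=0) weight 3/1600
  … 375 more
Group by U:
  weight(U=0) = 4/25
  weight(U=1) = 9/25
Total weight = 4/25 + 9/25 = 13/25
P(U=0 | obs) = 4/25 / 13/25 = 4/13
P(U=1 | obs) = 9/25 / 13/25 = 9/13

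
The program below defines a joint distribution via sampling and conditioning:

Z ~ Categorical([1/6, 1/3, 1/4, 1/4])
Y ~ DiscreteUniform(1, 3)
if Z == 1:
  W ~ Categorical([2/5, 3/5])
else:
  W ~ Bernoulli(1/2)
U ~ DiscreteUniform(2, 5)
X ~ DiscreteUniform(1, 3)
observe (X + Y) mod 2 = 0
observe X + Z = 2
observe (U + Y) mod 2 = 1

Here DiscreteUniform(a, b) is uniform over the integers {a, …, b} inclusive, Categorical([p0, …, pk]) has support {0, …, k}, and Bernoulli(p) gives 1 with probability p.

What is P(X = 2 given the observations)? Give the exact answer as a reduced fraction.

P(X = 2 | obs) = 1/5

Enumerate traces; 12 have nonzero weight after conditioning:
  (Z=0, Y=2, W=0, U=3, X=2) weight 1/432
  (Z=0, Y=2, W=0, U=5, X=2) weight 1/432
  (Z=0, Y=2, W=1, U=3, X=2) weight 1/432
  (Z=0, Y=2, W=1, U=5, X=2) weight 1/432
  (Z=1, Y=1, W=0, U=2, X=1) weight 1/270
  (Z=1, Y=1, W=0, U=4, X=1) weight 1/270
  (Z=1, Y=1, W=1, U=2, X=1) weight 1/180
  (Z=1, Y=1, W=1, U=4, X=1) weight 1/180
  … 4 more
Group by X:
  weight(X=1) = 1/27
  weight(X=2) = 1/108
Total weight = 1/27 + 1/108 = 5/108
P(X=1 | obs) = 1/27 / 5/108 = 4/5
P(X=2 | obs) = 1/108 / 5/108 = 1/5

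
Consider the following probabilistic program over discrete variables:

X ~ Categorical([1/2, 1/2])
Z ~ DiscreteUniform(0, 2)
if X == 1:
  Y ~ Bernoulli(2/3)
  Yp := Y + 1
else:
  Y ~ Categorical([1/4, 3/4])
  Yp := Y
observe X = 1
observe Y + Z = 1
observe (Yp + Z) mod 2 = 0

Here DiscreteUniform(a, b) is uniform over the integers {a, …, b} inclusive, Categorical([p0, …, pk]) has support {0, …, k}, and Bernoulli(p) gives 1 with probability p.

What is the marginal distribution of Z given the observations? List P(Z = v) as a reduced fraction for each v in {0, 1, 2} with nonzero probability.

Enumerate traces; 2 have nonzero weight after conditioning:
  (X=1, Z=0, Y=1) weight 1/9
  (X=1, Z=1, Y=0) weight 1/18
Group by Z:
  weight(Z=0) = 1/9
  weight(Z=1) = 1/18
Total weight = 1/9 + 1/18 = 1/6
P(Z=0 | obs) = 1/9 / 1/6 = 2/3
P(Z=1 | obs) = 1/18 / 1/6 = 1/3

P(Z=0) = 2/3, P(Z=1) = 1/3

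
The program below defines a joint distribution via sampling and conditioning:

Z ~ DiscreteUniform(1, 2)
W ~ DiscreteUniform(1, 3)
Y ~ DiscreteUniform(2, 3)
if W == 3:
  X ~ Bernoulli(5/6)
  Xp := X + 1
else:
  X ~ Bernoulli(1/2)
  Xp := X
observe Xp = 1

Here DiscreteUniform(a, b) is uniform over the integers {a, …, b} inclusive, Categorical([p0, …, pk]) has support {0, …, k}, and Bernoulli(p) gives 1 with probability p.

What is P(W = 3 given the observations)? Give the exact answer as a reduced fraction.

P(W = 3 | obs) = 1/7

Enumerate traces; 12 have nonzero weight after conditioning:
  (Z=1, W=1, Y=2, X=1) weight 1/24
  (Z=1, W=1, Y=3, X=1) weight 1/24
  (Z=1, W=2, Y=2, X=1) weight 1/24
  (Z=1, W=2, Y=3, X=1) weight 1/24
  (Z=1, W=3, Y=2, X=0) weight 1/72
  (Z=1, W=3, Y=3, X=0) weight 1/72
  (Z=2, W=1, Y=2, X=1) weight 1/24
  (Z=2, W=1, Y=3, X=1) weight 1/24
  … 4 more
Group by W:
  weight(W=1) = 1/6
  weight(W=2) = 1/6
  weight(W=3) = 1/18
Total weight = 1/6 + 1/6 + 1/18 = 7/18
P(W=1 | obs) = 1/6 / 7/18 = 3/7
P(W=2 | obs) = 1/6 / 7/18 = 3/7
P(W=3 | obs) = 1/18 / 7/18 = 1/7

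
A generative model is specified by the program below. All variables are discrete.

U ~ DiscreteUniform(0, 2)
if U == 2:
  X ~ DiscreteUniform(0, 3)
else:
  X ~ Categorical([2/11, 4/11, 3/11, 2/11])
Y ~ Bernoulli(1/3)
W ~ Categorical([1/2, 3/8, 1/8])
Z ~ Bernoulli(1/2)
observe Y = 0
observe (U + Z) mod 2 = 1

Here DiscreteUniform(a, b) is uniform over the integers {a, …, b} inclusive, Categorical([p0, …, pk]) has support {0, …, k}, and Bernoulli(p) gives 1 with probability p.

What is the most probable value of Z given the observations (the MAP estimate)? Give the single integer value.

Enumerate traces; 36 have nonzero weight after conditioning:
  (U=0, X=0, Y=0, W=0, Z=1) weight 1/99
  (U=0, X=0, Y=0, W=1, Z=1) weight 1/132
  (U=0, X=0, Y=0, W=2, Z=1) weight 1/396
  (U=0, X=1, Y=0, W=0, Z=1) weight 2/99
  (U=0, X=1, Y=0, W=1, Z=1) weight 1/66
  (U=0, X=1, Y=0, W=2, Z=1) weight 1/198
  (U=0, X=2, Y=0, W=0, Z=1) weight 1/66
  (U=0, X=2, Y=0, W=1, Z=1) weight 1/88
  (U=1, X=0, Y=0, W=0, Z=0) weight 1/99
  … 27 more
Group by Z:
  weight(Z=0) = 1/9
  weight(Z=1) = 2/9
Total weight = 1/9 + 2/9 = 1/3
P(Z=0 | obs) = 1/9 / 1/3 = 1/3
P(Z=1 | obs) = 2/9 / 1/3 = 2/3
argmax = 1

argmax_v P(Z = v | obs) = 1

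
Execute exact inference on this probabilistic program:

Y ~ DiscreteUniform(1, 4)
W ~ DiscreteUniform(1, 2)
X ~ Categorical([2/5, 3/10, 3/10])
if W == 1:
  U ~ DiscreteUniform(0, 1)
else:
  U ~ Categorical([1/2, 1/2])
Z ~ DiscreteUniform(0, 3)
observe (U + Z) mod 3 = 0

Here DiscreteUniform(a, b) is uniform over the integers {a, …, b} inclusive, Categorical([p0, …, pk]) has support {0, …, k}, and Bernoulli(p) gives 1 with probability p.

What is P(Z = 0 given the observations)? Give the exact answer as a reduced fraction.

P(Z = 0 | obs) = 1/3

Enumerate traces; 72 have nonzero weight after conditioning:
  (Y=1, W=1, X=0, U=0, Z=0) weight 1/160
  (Y=1, W=1, X=0, U=0, Z=3) weight 1/160
  (Y=1, W=1, X=0, U=1, Z=2) weight 1/160
  (Y=1, W=1, X=1, U=0, Z=0) weight 3/640
  (Y=1, W=1, X=1, U=0, Z=3) weight 3/640
  (Y=1, W=1, X=1, U=1, Z=2) weight 3/640
  (Y=1, W=1, X=2, U=0, Z=0) weight 3/640
  (Y=1, W=1, X=2, U=0, Z=3) weight 3/640
  … 64 more
Group by Z:
  weight(Z=0) = 1/8
  weight(Z=2) = 1/8
  weight(Z=3) = 1/8
Total weight = 1/8 + 1/8 + 1/8 = 3/8
P(Z=0 | obs) = 1/8 / 3/8 = 1/3
P(Z=2 | obs) = 1/8 / 3/8 = 1/3
P(Z=3 | obs) = 1/8 / 3/8 = 1/3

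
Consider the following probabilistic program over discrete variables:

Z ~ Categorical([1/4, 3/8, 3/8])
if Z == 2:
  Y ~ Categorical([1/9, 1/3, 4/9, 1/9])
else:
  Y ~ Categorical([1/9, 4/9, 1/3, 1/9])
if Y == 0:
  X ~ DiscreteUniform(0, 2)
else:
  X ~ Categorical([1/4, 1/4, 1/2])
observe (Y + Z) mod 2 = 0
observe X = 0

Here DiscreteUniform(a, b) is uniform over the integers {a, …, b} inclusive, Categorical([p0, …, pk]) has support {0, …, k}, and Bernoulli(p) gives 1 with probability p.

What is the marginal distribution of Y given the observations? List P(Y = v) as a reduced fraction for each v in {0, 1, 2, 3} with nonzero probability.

P(Y=0) = 20/119, P(Y=1) = 36/119, P(Y=2) = 54/119, P(Y=3) = 9/119

Enumerate traces; 6 have nonzero weight after conditioning:
  (Z=0, Y=0, X=0) weight 1/108
  (Z=0, Y=2, X=0) weight 1/48
  (Z=1, Y=1, X=0) weight 1/24
  (Z=1, Y=3, X=0) weight 1/96
  (Z=2, Y=0, X=0) weight 1/72
  (Z=2, Y=2, X=0) weight 1/24
Group by Y:
  weight(Y=0) = 5/216
  weight(Y=1) = 1/24
  weight(Y=2) = 1/16
  weight(Y=3) = 1/96
Total weight = 5/216 + 1/24 + 1/16 + 1/96 = 119/864
P(Y=0 | obs) = 5/216 / 119/864 = 20/119
P(Y=1 | obs) = 1/24 / 119/864 = 36/119
P(Y=2 | obs) = 1/16 / 119/864 = 54/119
P(Y=3 | obs) = 1/96 / 119/864 = 9/119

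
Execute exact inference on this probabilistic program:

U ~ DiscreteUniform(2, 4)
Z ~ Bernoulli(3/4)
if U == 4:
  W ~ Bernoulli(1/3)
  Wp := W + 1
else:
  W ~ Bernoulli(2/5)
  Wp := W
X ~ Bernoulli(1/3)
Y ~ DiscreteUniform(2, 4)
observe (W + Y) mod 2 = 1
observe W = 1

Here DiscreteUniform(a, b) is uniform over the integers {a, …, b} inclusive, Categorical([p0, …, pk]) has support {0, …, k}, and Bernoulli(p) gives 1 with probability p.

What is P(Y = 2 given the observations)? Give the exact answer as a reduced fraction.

Enumerate traces; 24 have nonzero weight after conditioning:
  (U=2, Z=0, W=1, X=0, Y=2) weight 1/135
  (U=2, Z=0, W=1, X=0, Y=4) weight 1/135
  (U=2, Z=0, W=1, X=1, Y=2) weight 1/270
  (U=2, Z=0, W=1, X=1, Y=4) weight 1/270
  (U=2, Z=1, W=1, X=0, Y=2) weight 1/45
  (U=2, Z=1, W=1, X=0, Y=4) weight 1/45
  (U=2, Z=1, W=1, X=1, Y=2) weight 1/90
  (U=2, Z=1, W=1, X=1, Y=4) weight 1/90
  … 16 more
Group by Y:
  weight(Y=2) = 17/135
  weight(Y=4) = 17/135
Total weight = 17/135 + 17/135 = 34/135
P(Y=2 | obs) = 17/135 / 34/135 = 1/2
P(Y=4 | obs) = 17/135 / 34/135 = 1/2

P(Y = 2 | obs) = 1/2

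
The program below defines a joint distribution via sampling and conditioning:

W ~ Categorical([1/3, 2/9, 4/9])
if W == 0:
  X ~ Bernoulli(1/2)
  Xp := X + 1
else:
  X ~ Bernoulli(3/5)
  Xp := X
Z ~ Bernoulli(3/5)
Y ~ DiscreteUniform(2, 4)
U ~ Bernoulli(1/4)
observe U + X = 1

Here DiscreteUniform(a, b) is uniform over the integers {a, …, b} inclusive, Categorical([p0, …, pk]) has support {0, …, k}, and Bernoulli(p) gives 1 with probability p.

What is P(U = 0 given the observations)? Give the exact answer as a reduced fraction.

P(U = 0 | obs) = 51/64

Enumerate traces; 36 have nonzero weight after conditioning:
  (W=0, X=0, Z=0, Y=2, U=1) weight 1/180
  (W=0, X=0, Z=0, Y=3, U=1) weight 1/180
  (W=0, X=0, Z=0, Y=4, U=1) weight 1/180
  (W=0, X=0, Z=1, Y=2, U=1) weight 1/120
  (W=0, X=0, Z=1, Y=3, U=1) weight 1/120
  (W=0, X=0, Z=1, Y=4, U=1) weight 1/120
  (W=0, X=1, Z=0, Y=2, U=0) weight 1/60
  (W=0, X=1, Z=0, Y=3, U=0) weight 1/60
  … 28 more
Group by U:
  weight(U=0) = 17/40
  weight(U=1) = 13/120
Total weight = 17/40 + 13/120 = 8/15
P(U=0 | obs) = 17/40 / 8/15 = 51/64
P(U=1 | obs) = 13/120 / 8/15 = 13/64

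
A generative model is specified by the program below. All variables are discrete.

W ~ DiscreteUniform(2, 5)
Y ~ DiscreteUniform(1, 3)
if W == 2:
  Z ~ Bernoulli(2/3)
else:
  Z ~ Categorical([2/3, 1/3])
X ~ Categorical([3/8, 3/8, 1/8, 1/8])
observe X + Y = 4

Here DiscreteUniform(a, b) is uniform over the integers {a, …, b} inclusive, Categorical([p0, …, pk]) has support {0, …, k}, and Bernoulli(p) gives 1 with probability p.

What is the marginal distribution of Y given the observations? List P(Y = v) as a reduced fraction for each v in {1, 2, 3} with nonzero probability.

P(Y=1) = 1/5, P(Y=2) = 1/5, P(Y=3) = 3/5

Enumerate traces; 24 have nonzero weight after conditioning:
  (W=2, Y=1, Z=0, X=3) weight 1/288
  (W=2, Y=1, Z=1, X=3) weight 1/144
  (W=2, Y=2, Z=0, X=2) weight 1/288
  (W=2, Y=2, Z=1, X=2) weight 1/144
  (W=2, Y=3, Z=0, X=1) weight 1/96
  (W=2, Y=3, Z=1, X=1) weight 1/48
  (W=3, Y=1, Z=0, X=3) weight 1/144
  (W=3, Y=1, Z=1, X=3) weight 1/288
  … 16 more
Group by Y:
  weight(Y=1) = 1/24
  weight(Y=2) = 1/24
  weight(Y=3) = 1/8
Total weight = 1/24 + 1/24 + 1/8 = 5/24
P(Y=1 | obs) = 1/24 / 5/24 = 1/5
P(Y=2 | obs) = 1/24 / 5/24 = 1/5
P(Y=3 | obs) = 1/8 / 5/24 = 3/5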